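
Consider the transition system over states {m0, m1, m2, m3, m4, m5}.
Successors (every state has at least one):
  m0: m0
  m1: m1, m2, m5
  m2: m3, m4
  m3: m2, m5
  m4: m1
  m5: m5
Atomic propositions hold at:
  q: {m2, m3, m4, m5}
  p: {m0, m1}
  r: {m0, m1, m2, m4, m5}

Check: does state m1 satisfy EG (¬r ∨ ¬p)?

No

Sat(¬r) = {m3}
Sat(¬p) = {m2, m3, m4, m5}
Sat(¬r ∨ ¬p) = {m2, m3, m4, m5}
EG (¬r ∨ ¬p): greatest fixpoint, start Z0 = {m2, m3, m4, m5}, keep only states in Sat with some successor in Z. Z1 = {m2, m3, m5}; fixed.
Sat(EG (¬r ∨ ¬p)) = {m2, m3, m5}
m1 ∉ Sat(EG (¬r ∨ ¬p)) = {m2, m3, m5}, so the formula does not hold at m1.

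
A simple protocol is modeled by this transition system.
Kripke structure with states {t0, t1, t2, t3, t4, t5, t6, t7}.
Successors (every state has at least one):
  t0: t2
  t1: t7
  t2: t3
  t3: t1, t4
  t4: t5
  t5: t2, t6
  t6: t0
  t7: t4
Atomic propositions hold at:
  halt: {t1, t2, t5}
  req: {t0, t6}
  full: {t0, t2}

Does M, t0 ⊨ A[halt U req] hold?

Yes

A[halt U req]: least fixpoint, start Z0 = Sat(req) = {t0, t6}, add states in Sat(halt) with every successor in Z. Already a fixed point.
Sat(A[halt U req]) = {t0, t6}
t0 ∈ Sat(A[halt U req]) = {t0, t6}, so the formula holds at t0.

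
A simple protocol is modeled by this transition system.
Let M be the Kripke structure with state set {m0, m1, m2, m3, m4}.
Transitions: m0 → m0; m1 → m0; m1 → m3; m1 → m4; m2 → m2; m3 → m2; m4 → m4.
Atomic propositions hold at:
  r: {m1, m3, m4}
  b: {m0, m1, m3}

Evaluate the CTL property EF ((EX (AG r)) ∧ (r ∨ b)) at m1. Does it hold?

AG r: greatest fixpoint, start Z0 = {m1, m3, m4}, keep only states in Sat with every successor in Z. Z1 = {m4}; fixed.
Sat(AG r) = {m4}
Sat(EX (AG r)) = {s : some successor in {m4}} = {m1, m4}
Sat(r ∨ b) = {m0, m1, m3, m4}
Sat((EX (AG r)) ∧ (r ∨ b)) = {m1, m4}
EF ((EX (AG r)) ∧ (r ∨ b)): least fixpoint, start Z0 = {m1, m4}, add states with some successor in Z. Already a fixed point.
Sat(EF ((EX (AG r)) ∧ (r ∨ b))) = {m1, m4}
m1 ∈ Sat(EF ((EX (AG r)) ∧ (r ∨ b))) = {m1, m4}, so the formula holds at m1.

Yes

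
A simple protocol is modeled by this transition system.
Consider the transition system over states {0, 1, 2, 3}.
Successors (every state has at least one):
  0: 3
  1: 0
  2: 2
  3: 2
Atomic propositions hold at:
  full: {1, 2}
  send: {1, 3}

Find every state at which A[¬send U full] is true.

Sat(¬send) = {0, 2}
A[¬send U full]: least fixpoint, start Z0 = Sat(full) = {1, 2}, add states in Sat(¬send) with every successor in Z. Already a fixed point.
Sat(A[¬send U full]) = {1, 2}

{1, 2}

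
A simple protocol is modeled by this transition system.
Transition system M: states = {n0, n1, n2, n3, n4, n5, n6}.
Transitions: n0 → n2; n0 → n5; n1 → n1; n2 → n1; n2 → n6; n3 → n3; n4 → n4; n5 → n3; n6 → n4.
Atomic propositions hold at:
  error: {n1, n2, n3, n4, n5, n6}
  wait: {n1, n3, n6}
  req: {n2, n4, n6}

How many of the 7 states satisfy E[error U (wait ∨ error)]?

6

Sat(wait ∨ error) = {n1, n2, n3, n4, n5, n6}
E[error U (wait ∨ error)]: least fixpoint, start Z0 = Sat((wait ∨ error)) = {n1, n2, n3, n4, n5, n6}, add states in Sat(error) with some successor in Z. Already a fixed point.
Sat(E[error U (wait ∨ error)]) = {n1, n2, n3, n4, n5, n6}
|Sat(E[error U (wait ∨ error)])| = |{n1, n2, n3, n4, n5, n6}| = 6.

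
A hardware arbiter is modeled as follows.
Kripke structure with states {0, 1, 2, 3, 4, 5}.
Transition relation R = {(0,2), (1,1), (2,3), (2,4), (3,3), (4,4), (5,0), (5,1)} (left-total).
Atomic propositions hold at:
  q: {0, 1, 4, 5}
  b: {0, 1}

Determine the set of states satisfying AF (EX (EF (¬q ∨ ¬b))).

Sat(¬q) = {2, 3}
Sat(¬b) = {2, 3, 4, 5}
Sat(¬q ∨ ¬b) = {2, 3, 4, 5}
EF (¬q ∨ ¬b): least fixpoint, start Z0 = {2, 3, 4, 5}, add states with some successor in Z. Z1 = {0, 2, 3, 4, 5}; fixed.
Sat(EF (¬q ∨ ¬b)) = {0, 2, 3, 4, 5}
Sat(EX (EF (¬q ∨ ¬b))) = {s : some successor in {0, 2, 3, 4, 5}} = {0, 2, 3, 4, 5}
AF (EX (EF (¬q ∨ ¬b))): least fixpoint, start Z0 = {0, 2, 3, 4, 5}, add states with every successor in Z. Already a fixed point.
Sat(AF (EX (EF (¬q ∨ ¬b)))) = {0, 2, 3, 4, 5}

{0, 2, 3, 4, 5}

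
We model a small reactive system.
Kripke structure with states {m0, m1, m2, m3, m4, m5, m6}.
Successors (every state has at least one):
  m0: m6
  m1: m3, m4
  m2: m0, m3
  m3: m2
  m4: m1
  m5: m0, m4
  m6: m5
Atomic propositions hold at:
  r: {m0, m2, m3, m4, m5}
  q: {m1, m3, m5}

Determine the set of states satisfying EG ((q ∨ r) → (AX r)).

{m1, m2, m3}

Sat(q ∨ r) = {m0, m1, m2, m3, m4, m5}
Sat(AX r) = {s : every successor in {m0, m2, m3, m4, m5}} = {m1, m2, m3, m5, m6}
Sat((q ∨ r) → (AX r)) = {m1, m2, m3, m5, m6}
EG ((q ∨ r) → (AX r)): greatest fixpoint, start Z0 = {m1, m2, m3, m5, m6}, keep only states in Sat with some successor in Z. Z1 = {m1, m2, m3, m6}; Z2 = {m1, m2, m3}; fixed.
Sat(EG ((q ∨ r) → (AX r))) = {m1, m2, m3}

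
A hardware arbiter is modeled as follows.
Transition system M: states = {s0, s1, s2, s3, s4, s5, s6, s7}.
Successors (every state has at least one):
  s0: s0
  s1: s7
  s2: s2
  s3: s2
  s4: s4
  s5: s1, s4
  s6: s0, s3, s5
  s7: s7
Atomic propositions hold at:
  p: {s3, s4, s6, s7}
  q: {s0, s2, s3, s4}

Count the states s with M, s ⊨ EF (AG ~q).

4

Sat(~q) = {s1, s5, s6, s7}
AG ~q: greatest fixpoint, start Z0 = {s1, s5, s6, s7}, keep only states in Sat with every successor in Z. Z1 = {s1, s7}; fixed.
Sat(AG ~q) = {s1, s7}
EF (AG ~q): least fixpoint, start Z0 = {s1, s7}, add states with some successor in Z. Z1 = {s1, s5, s7}; Z2 = {s1, s5, s6, s7}; fixed.
Sat(EF (AG ~q)) = {s1, s5, s6, s7}
|Sat(EF (AG ~q))| = |{s1, s5, s6, s7}| = 4.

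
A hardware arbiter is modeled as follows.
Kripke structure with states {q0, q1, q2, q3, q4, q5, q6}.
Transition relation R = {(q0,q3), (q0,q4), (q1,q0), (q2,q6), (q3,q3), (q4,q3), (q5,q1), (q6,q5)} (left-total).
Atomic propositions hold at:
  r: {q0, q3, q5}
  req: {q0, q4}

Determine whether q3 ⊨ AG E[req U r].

Yes

E[req U r]: least fixpoint, start Z0 = Sat(r) = {q0, q3, q5}, add states in Sat(req) with some successor in Z. Z1 = {q0, q3, q4, q5}; fixed.
Sat(E[req U r]) = {q0, q3, q4, q5}
AG E[req U r]: greatest fixpoint, start Z0 = {q0, q3, q4, q5}, keep only states in Sat with every successor in Z. Z1 = {q0, q3, q4}; fixed.
Sat(AG E[req U r]) = {q0, q3, q4}
q3 ∈ Sat(AG E[req U r]) = {q0, q3, q4}, so the formula holds at q3.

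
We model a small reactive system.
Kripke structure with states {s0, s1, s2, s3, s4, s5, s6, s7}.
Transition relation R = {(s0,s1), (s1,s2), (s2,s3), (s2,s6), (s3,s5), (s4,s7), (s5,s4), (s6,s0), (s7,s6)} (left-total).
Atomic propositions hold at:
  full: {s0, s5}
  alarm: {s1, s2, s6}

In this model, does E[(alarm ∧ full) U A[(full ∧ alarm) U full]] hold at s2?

No

Sat(alarm ∧ full) = ∅
Sat(full ∧ alarm) = ∅
A[(full ∧ alarm) U full]: least fixpoint, start Z0 = Sat(full) = {s0, s5}, add states in Sat(full ∧ alarm) with every successor in Z. Already a fixed point.
Sat(A[(full ∧ alarm) U full]) = {s0, s5}
E[(alarm ∧ full) U A[(full ∧ alarm) U full]]: least fixpoint, start Z0 = Sat(A[(full ∧ alarm) U full]) = {s0, s5}, add states in Sat(alarm ∧ full) with some successor in Z. Already a fixed point.
Sat(E[(alarm ∧ full) U A[(full ∧ alarm) U full]]) = {s0, s5}
s2 ∉ Sat(E[(alarm ∧ full) U A[(full ∧ alarm) U full]]) = {s0, s5}, so the formula does not hold at s2.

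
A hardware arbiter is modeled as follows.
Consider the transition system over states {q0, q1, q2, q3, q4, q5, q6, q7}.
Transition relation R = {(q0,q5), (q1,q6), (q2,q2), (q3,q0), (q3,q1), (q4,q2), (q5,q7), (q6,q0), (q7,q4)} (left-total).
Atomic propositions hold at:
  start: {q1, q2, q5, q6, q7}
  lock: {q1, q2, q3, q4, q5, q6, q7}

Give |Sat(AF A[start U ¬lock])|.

Sat(¬lock) = {q0}
A[start U ¬lock]: least fixpoint, start Z0 = Sat(¬lock) = {q0}, add states in Sat(start) with every successor in Z. Z1 = {q0, q6}; Z2 = {q0, q1, q6}; fixed.
Sat(A[start U ¬lock]) = {q0, q1, q6}
AF A[start U ¬lock]: least fixpoint, start Z0 = {q0, q1, q6}, add states with every successor in Z. Z1 = {q0, q1, q3, q6}; fixed.
Sat(AF A[start U ¬lock]) = {q0, q1, q3, q6}
|Sat(AF A[start U ¬lock])| = |{q0, q1, q3, q6}| = 4.

4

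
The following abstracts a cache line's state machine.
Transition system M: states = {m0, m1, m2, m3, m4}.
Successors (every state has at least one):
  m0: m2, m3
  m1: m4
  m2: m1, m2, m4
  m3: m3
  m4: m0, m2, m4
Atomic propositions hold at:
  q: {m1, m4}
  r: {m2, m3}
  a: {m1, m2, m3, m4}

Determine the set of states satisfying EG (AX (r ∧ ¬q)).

{m0, m3}

Sat(¬q) = {m0, m2, m3}
Sat(r ∧ ¬q) = {m2, m3}
Sat(AX (r ∧ ¬q)) = {s : every successor in {m2, m3}} = {m0, m3}
EG (AX (r ∧ ¬q)): greatest fixpoint, start Z0 = {m0, m3}, keep only states in Sat with some successor in Z. Already a fixed point.
Sat(EG (AX (r ∧ ¬q))) = {m0, m3}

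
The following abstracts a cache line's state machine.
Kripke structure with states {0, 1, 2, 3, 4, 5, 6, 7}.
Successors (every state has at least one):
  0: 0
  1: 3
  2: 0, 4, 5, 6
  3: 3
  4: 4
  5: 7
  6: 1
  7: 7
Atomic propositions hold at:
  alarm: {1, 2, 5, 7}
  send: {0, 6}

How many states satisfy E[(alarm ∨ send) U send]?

3

Sat(alarm ∨ send) = {0, 1, 2, 5, 6, 7}
E[(alarm ∨ send) U send]: least fixpoint, start Z0 = Sat(send) = {0, 6}, add states in Sat(alarm ∨ send) with some successor in Z. Z1 = {0, 2, 6}; fixed.
Sat(E[(alarm ∨ send) U send]) = {0, 2, 6}
|Sat(E[(alarm ∨ send) U send])| = |{0, 2, 6}| = 3.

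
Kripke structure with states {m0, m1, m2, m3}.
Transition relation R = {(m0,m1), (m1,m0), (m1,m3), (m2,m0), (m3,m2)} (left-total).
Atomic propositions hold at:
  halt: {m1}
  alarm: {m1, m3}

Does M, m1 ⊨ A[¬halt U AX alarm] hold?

No

Sat(¬halt) = {m0, m2, m3}
Sat(AX alarm) = {s : every successor in {m1, m3}} = {m0}
A[¬halt U AX alarm]: least fixpoint, start Z0 = Sat(AX alarm) = {m0}, add states in Sat(¬halt) with every successor in Z. Z1 = {m0, m2}; Z2 = {m0, m2, m3}; fixed.
Sat(A[¬halt U AX alarm]) = {m0, m2, m3}
m1 ∉ Sat(A[¬halt U AX alarm]) = {m0, m2, m3}, so the formula does not hold at m1.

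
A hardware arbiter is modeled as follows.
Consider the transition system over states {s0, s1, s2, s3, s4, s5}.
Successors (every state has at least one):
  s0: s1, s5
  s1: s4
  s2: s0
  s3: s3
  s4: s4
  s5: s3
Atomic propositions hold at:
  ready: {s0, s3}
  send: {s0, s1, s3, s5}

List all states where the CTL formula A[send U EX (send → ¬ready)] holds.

{s0, s1, s4}

Sat(¬ready) = {s1, s2, s4, s5}
Sat(send → ¬ready) = {s1, s2, s4, s5}
Sat(EX (send → ¬ready)) = {s : some successor in {s1, s2, s4, s5}} = {s0, s1, s4}
A[send U EX (send → ¬ready)]: least fixpoint, start Z0 = Sat(EX (send → ¬ready)) = {s0, s1, s4}, add states in Sat(send) with every successor in Z. Already a fixed point.
Sat(A[send U EX (send → ¬ready)]) = {s0, s1, s4}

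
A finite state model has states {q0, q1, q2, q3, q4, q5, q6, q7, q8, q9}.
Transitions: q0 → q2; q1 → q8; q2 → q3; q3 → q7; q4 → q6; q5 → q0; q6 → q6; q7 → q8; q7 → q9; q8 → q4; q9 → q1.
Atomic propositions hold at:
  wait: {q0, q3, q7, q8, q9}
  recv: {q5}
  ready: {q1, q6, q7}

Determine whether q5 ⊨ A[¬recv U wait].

No

Sat(¬recv) = {q0, q1, q2, q3, q4, q6, q7, q8, q9}
A[¬recv U wait]: least fixpoint, start Z0 = Sat(wait) = {q0, q3, q7, q8, q9}, add states in Sat(¬recv) with every successor in Z. Z1 = {q0, q1, q2, q3, q7, q8, q9}; fixed.
Sat(A[¬recv U wait]) = {q0, q1, q2, q3, q7, q8, q9}
q5 ∉ Sat(A[¬recv U wait]) = {q0, q1, q2, q3, q7, q8, q9}, so the formula does not hold at q5.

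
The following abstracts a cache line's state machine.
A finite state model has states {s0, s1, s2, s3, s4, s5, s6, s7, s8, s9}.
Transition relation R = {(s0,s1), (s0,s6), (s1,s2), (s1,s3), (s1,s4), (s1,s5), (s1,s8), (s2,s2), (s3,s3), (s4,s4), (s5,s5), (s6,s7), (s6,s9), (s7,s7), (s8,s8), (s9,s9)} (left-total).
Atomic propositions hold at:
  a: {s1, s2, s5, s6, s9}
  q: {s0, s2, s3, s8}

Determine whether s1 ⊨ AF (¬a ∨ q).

No

Sat(¬a) = {s0, s3, s4, s7, s8}
Sat(¬a ∨ q) = {s0, s2, s3, s4, s7, s8}
AF (¬a ∨ q): least fixpoint, start Z0 = {s0, s2, s3, s4, s7, s8}, add states with every successor in Z. Already a fixed point.
Sat(AF (¬a ∨ q)) = {s0, s2, s3, s4, s7, s8}
s1 ∉ Sat(AF (¬a ∨ q)) = {s0, s2, s3, s4, s7, s8}, so the formula does not hold at s1.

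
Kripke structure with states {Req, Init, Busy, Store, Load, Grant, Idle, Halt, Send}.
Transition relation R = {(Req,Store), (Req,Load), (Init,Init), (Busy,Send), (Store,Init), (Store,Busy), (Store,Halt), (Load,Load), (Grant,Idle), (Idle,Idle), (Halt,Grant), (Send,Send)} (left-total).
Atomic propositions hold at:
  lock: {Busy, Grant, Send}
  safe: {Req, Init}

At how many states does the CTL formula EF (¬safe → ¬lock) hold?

Sat(¬safe) = {Busy, Store, Load, Grant, Idle, Halt, Send}
Sat(¬lock) = {Req, Init, Store, Load, Idle, Halt}
Sat(¬safe → ¬lock) = {Req, Init, Store, Load, Idle, Halt}
EF (¬safe → ¬lock): least fixpoint, start Z0 = {Req, Init, Store, Load, Idle, Halt}, add states with some successor in Z. Z1 = {Req, Init, Store, Load, Grant, Idle, Halt}; fixed.
Sat(EF (¬safe → ¬lock)) = {Req, Init, Store, Load, Grant, Idle, Halt}
|Sat(EF (¬safe → ¬lock))| = |{Req, Init, Store, Load, Grant, Idle, Halt}| = 7.

7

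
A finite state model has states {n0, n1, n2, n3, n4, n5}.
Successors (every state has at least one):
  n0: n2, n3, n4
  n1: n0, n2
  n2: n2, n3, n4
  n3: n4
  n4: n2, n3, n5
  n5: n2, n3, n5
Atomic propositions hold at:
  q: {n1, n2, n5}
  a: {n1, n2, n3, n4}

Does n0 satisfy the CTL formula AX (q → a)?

Sat(q → a) = {n0, n1, n2, n3, n4}
Sat(AX (q → a)) = {s : every successor in {n0, n1, n2, n3, n4}} = {n0, n1, n2, n3}
n0 ∈ Sat(AX (q → a)) = {n0, n1, n2, n3}, so the formula holds at n0.

Yes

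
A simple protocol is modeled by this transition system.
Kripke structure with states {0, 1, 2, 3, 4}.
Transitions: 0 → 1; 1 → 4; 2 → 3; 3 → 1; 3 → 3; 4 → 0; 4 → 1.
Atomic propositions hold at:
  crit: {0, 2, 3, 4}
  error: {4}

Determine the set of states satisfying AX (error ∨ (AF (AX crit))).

{0, 1, 4}

Sat(AX crit) = {s : every successor in {0, 2, 3, 4}} = {1, 2}
AF (AX crit): least fixpoint, start Z0 = {1, 2}, add states with every successor in Z. Z1 = {0, 1, 2}; Z2 = {0, 1, 2, 4}; fixed.
Sat(AF (AX crit)) = {0, 1, 2, 4}
Sat(error ∨ (AF (AX crit))) = {0, 1, 2, 4}
Sat(AX (error ∨ (AF (AX crit)))) = {s : every successor in {0, 1, 2, 4}} = {0, 1, 4}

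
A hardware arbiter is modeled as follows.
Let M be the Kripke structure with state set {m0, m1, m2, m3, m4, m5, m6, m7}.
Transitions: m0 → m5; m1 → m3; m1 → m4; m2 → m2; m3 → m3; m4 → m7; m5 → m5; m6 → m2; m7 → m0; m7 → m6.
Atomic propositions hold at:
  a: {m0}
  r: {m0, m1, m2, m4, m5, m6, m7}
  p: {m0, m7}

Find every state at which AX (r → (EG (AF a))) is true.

{m3}

AF a: least fixpoint, start Z0 = {m0}, add states with every successor in Z. Already a fixed point.
Sat(AF a) = {m0}
EG (AF a): greatest fixpoint, start Z0 = {m0}, keep only states in Sat with some successor in Z. Z1 = ∅; fixed.
Sat(EG (AF a)) = ∅
Sat(r → (EG (AF a))) = {m3}
Sat(AX (r → (EG (AF a)))) = {s : every successor in {m3}} = {m3}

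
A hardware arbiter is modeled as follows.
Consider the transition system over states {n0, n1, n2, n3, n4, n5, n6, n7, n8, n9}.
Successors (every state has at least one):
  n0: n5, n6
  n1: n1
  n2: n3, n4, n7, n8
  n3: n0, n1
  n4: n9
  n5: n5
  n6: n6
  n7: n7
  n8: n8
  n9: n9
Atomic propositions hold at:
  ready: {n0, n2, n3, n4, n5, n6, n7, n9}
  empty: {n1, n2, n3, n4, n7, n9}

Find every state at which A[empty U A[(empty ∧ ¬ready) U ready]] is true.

{n0, n2, n3, n4, n5, n6, n7, n9}

Sat(¬ready) = {n1, n8}
Sat(empty ∧ ¬ready) = {n1}
A[(empty ∧ ¬ready) U ready]: least fixpoint, start Z0 = Sat(ready) = {n0, n2, n3, n4, n5, n6, n7, n9}, add states in Sat(empty ∧ ¬ready) with every successor in Z. Already a fixed point.
Sat(A[(empty ∧ ¬ready) U ready]) = {n0, n2, n3, n4, n5, n6, n7, n9}
A[empty U A[(empty ∧ ¬ready) U ready]]: least fixpoint, start Z0 = Sat(A[(empty ∧ ¬ready) U ready]) = {n0, n2, n3, n4, n5, n6, n7, n9}, add states in Sat(empty) with every successor in Z. Already a fixed point.
Sat(A[empty U A[(empty ∧ ¬ready) U ready]]) = {n0, n2, n3, n4, n5, n6, n7, n9}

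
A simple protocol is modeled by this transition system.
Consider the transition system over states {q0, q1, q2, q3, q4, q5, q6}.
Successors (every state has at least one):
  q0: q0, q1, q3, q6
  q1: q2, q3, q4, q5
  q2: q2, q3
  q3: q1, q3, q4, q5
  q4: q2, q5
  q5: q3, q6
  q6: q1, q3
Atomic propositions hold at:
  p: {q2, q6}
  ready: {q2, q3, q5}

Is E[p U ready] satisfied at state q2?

E[p U ready]: least fixpoint, start Z0 = Sat(ready) = {q2, q3, q5}, add states in Sat(p) with some successor in Z. Z1 = {q2, q3, q5, q6}; fixed.
Sat(E[p U ready]) = {q2, q3, q5, q6}
q2 ∈ Sat(E[p U ready]) = {q2, q3, q5, q6}, so the formula holds at q2.

Yes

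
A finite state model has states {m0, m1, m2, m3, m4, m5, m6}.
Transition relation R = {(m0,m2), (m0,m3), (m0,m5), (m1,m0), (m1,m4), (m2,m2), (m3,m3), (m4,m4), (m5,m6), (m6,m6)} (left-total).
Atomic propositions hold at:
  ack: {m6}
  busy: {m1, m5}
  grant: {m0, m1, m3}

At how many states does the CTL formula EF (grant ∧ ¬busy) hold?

3

Sat(¬busy) = {m0, m2, m3, m4, m6}
Sat(grant ∧ ¬busy) = {m0, m3}
EF (grant ∧ ¬busy): least fixpoint, start Z0 = {m0, m3}, add states with some successor in Z. Z1 = {m0, m1, m3}; fixed.
Sat(EF (grant ∧ ¬busy)) = {m0, m1, m3}
|Sat(EF (grant ∧ ¬busy))| = |{m0, m1, m3}| = 3.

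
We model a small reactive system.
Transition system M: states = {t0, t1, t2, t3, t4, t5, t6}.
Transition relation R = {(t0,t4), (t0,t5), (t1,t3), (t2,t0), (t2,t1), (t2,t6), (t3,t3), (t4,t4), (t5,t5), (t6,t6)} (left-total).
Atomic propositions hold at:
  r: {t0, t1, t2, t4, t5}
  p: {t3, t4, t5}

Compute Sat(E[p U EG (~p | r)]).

Sat(~p) = {t0, t1, t2, t6}
Sat(~p | r) = {t0, t1, t2, t4, t5, t6}
EG (~p | r): greatest fixpoint, start Z0 = {t0, t1, t2, t4, t5, t6}, keep only states in Sat with some successor in Z. Z1 = {t0, t2, t4, t5, t6}; fixed.
Sat(EG (~p | r)) = {t0, t2, t4, t5, t6}
E[p U EG (~p | r)]: least fixpoint, start Z0 = Sat(EG (~p | r)) = {t0, t2, t4, t5, t6}, add states in Sat(p) with some successor in Z. Already a fixed point.
Sat(E[p U EG (~p | r)]) = {t0, t2, t4, t5, t6}

{t0, t2, t4, t5, t6}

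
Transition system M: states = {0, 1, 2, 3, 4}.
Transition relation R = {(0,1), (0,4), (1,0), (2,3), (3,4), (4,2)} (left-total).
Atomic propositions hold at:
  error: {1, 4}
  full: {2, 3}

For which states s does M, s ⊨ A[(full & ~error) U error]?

Sat(~error) = {0, 2, 3}
Sat(full & ~error) = {2, 3}
A[(full & ~error) U error]: least fixpoint, start Z0 = Sat(error) = {1, 4}, add states in Sat(full & ~error) with every successor in Z. Z1 = {1, 3, 4}; Z2 = {1, 2, 3, 4}; fixed.
Sat(A[(full & ~error) U error]) = {1, 2, 3, 4}

{1, 2, 3, 4}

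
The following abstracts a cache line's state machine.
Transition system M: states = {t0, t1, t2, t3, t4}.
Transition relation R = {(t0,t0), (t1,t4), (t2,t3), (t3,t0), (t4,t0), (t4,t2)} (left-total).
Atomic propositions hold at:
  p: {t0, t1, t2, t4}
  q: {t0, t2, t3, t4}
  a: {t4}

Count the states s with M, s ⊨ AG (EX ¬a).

Sat(¬a) = {t0, t1, t2, t3}
Sat(EX ¬a) = {s : some successor in {t0, t1, t2, t3}} = {t0, t2, t3, t4}
AG (EX ¬a): greatest fixpoint, start Z0 = {t0, t2, t3, t4}, keep only states in Sat with every successor in Z. Already a fixed point.
Sat(AG (EX ¬a)) = {t0, t2, t3, t4}
|Sat(AG (EX ¬a))| = |{t0, t2, t3, t4}| = 4.

4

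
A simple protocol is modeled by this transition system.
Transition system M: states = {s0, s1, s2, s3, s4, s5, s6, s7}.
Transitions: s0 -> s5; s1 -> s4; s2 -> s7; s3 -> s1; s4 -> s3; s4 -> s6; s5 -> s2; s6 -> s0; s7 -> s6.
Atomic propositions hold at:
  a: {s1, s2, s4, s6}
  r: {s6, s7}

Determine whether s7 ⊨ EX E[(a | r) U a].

Sat(a | r) = {s1, s2, s4, s6, s7}
E[(a | r) U a]: least fixpoint, start Z0 = Sat(a) = {s1, s2, s4, s6}, add states in Sat(a | r) with some successor in Z. Z1 = {s1, s2, s4, s6, s7}; fixed.
Sat(E[(a | r) U a]) = {s1, s2, s4, s6, s7}
Sat(EX E[(a | r) U a]) = {s : some successor in {s1, s2, s4, s6, s7}} = {s1, s2, s3, s4, s5, s7}
s7 ∈ Sat(EX E[(a | r) U a]) = {s1, s2, s3, s4, s5, s7}, so the formula holds at s7.

Yes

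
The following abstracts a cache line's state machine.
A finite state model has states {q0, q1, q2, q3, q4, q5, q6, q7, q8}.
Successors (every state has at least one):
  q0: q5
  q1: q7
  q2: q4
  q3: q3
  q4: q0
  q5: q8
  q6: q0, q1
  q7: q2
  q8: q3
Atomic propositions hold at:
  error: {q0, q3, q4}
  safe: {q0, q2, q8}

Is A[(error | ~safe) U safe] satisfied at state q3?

Sat(~safe) = {q1, q3, q4, q5, q6, q7}
Sat(error | ~safe) = {q0, q1, q3, q4, q5, q6, q7}
A[(error | ~safe) U safe]: least fixpoint, start Z0 = Sat(safe) = {q0, q2, q8}, add states in Sat(error | ~safe) with every successor in Z. Z1 = {q0, q2, q4, q5, q7, q8}; Z2 = {q0, q1, q2, q4, q5, q7, q8}; Z3 = {q0, q1, q2, q4, q5, q6, q7, q8}; fixed.
Sat(A[(error | ~safe) U safe]) = {q0, q1, q2, q4, q5, q6, q7, q8}
q3 ∉ Sat(A[(error | ~safe) U safe]) = {q0, q1, q2, q4, q5, q6, q7, q8}, so the formula does not hold at q3.

No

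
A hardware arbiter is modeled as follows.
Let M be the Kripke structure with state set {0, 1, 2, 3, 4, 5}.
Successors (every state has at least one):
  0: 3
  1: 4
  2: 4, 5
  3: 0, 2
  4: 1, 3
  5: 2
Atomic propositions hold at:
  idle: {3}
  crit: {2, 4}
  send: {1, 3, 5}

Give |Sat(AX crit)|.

Sat(AX crit) = {s : every successor in {2, 4}} = {1, 5}
|Sat(AX crit)| = |{1, 5}| = 2.

2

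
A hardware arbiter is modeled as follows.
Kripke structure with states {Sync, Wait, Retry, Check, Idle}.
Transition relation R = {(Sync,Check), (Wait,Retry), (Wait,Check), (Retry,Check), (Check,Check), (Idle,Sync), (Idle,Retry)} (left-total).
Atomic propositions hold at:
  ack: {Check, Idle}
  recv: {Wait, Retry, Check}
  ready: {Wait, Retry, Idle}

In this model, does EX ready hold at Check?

No

Sat(EX ready) = {s : some successor in {Wait, Retry, Idle}} = {Wait, Idle}
Check ∉ Sat(EX ready) = {Wait, Idle}, so the formula does not hold at Check.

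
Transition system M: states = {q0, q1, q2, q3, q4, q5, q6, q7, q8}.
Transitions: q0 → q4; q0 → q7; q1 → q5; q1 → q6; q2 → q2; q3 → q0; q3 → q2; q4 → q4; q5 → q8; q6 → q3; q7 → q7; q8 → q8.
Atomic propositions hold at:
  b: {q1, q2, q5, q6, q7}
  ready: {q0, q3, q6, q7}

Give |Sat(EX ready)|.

Sat(EX ready) = {s : some successor in {q0, q3, q6, q7}} = {q0, q1, q3, q6, q7}
|Sat(EX ready)| = |{q0, q1, q3, q6, q7}| = 5.

5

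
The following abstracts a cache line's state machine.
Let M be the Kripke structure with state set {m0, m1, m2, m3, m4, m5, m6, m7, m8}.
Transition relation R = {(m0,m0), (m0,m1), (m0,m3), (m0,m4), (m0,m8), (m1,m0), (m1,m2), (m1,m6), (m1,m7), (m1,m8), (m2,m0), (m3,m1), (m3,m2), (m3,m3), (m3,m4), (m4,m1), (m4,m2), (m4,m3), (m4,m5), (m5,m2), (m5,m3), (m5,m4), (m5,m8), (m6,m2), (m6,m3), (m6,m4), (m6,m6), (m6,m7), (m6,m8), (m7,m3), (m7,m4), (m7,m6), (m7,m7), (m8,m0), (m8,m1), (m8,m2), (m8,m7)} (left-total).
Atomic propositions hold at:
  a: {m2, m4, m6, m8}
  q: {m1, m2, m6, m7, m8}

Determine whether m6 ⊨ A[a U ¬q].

Sat(¬q) = {m0, m3, m4, m5}
A[a U ¬q]: least fixpoint, start Z0 = Sat(¬q) = {m0, m3, m4, m5}, add states in Sat(a) with every successor in Z. Z1 = {m0, m2, m3, m4, m5}; fixed.
Sat(A[a U ¬q]) = {m0, m2, m3, m4, m5}
m6 ∉ Sat(A[a U ¬q]) = {m0, m2, m3, m4, m5}, so the formula does not hold at m6.

No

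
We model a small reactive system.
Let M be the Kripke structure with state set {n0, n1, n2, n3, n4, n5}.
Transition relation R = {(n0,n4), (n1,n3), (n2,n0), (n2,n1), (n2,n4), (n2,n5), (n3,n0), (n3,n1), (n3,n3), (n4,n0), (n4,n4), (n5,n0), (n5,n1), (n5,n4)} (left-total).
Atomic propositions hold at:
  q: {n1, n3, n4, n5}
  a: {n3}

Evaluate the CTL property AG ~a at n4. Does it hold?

Sat(~a) = {n0, n1, n2, n4, n5}
AG ~a: greatest fixpoint, start Z0 = {n0, n1, n2, n4, n5}, keep only states in Sat with every successor in Z. Z1 = {n0, n2, n4, n5}; Z2 = {n0, n4}; fixed.
Sat(AG ~a) = {n0, n4}
n4 ∈ Sat(AG ~a) = {n0, n4}, so the formula holds at n4.

Yes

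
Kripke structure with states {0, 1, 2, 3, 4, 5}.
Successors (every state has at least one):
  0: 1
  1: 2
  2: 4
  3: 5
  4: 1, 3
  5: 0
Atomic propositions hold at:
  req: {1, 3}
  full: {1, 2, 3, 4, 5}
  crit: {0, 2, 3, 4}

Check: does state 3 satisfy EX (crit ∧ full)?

Sat(crit ∧ full) = {2, 3, 4}
Sat(EX (crit ∧ full)) = {s : some successor in {2, 3, 4}} = {1, 2, 4}
3 ∉ Sat(EX (crit ∧ full)) = {1, 2, 4}, so the formula does not hold at 3.

No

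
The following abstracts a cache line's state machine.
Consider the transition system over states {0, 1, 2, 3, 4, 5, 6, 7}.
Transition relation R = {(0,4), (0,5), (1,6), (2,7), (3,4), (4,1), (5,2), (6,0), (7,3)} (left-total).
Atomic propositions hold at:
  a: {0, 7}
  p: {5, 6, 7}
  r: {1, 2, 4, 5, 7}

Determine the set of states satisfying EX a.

Sat(EX a) = {s : some successor in {0, 7}} = {2, 6}

{2, 6}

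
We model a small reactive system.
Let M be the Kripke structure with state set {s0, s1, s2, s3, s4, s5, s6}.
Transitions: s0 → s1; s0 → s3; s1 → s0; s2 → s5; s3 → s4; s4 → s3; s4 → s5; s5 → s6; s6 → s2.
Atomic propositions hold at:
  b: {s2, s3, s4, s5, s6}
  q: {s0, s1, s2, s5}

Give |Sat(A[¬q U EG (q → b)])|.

5

Sat(¬q) = {s3, s4, s6}
Sat(q → b) = {s2, s3, s4, s5, s6}
EG (q → b): greatest fixpoint, start Z0 = {s2, s3, s4, s5, s6}, keep only states in Sat with some successor in Z. Already a fixed point.
Sat(EG (q → b)) = {s2, s3, s4, s5, s6}
A[¬q U EG (q → b)]: least fixpoint, start Z0 = Sat(EG (q → b)) = {s2, s3, s4, s5, s6}, add states in Sat(¬q) with every successor in Z. Already a fixed point.
Sat(A[¬q U EG (q → b)]) = {s2, s3, s4, s5, s6}
|Sat(A[¬q U EG (q → b)])| = |{s2, s3, s4, s5, s6}| = 5.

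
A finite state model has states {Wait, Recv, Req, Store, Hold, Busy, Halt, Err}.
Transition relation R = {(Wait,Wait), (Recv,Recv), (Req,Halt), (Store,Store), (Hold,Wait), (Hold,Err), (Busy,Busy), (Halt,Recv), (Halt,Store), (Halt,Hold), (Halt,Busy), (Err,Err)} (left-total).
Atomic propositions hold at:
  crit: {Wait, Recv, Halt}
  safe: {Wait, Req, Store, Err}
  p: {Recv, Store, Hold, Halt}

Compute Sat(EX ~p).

Sat(~p) = {Wait, Req, Busy, Err}
Sat(EX ~p) = {s : some successor in {Wait, Req, Busy, Err}} = {Wait, Hold, Busy, Halt, Err}

{Wait, Hold, Busy, Halt, Err}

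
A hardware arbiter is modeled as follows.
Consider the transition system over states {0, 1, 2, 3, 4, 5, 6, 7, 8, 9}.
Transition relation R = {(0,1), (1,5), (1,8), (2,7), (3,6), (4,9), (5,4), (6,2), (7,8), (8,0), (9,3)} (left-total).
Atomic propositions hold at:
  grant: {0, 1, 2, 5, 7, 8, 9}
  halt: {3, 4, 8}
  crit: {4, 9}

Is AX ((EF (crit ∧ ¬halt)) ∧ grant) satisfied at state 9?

Sat(¬halt) = {0, 1, 2, 5, 6, 7, 9}
Sat(crit ∧ ¬halt) = {9}
EF (crit ∧ ¬halt): least fixpoint, start Z0 = {9}, add states with some successor in Z. Z1 = {4, 9}; Z2 = {4, 5, 9}; Z3 = {1, 4, 5, 9}; Z4 = {0, 1, 4, 5, 9}; Z5 = {0, 1, 4, 5, 8, 9}; Z6 = {0, 1, 4, 5, 7, 8, 9}; Z7 = {0, 1, 2, 4, 5, 7, 8, 9}; Z8 = {0, 1, 2, 4, 5, 6, 7, 8, 9}; Z9 = {0, 1, 2, 3, 4, 5, 6, 7, 8, 9}; fixed.
Sat(EF (crit ∧ ¬halt)) = {0, 1, 2, 3, 4, 5, 6, 7, 8, 9}
Sat((EF (crit ∧ ¬halt)) ∧ grant) = {0, 1, 2, 5, 7, 8, 9}
Sat(AX ((EF (crit ∧ ¬halt)) ∧ grant)) = {s : every successor in {0, 1, 2, 5, 7, 8, 9}} = {0, 1, 2, 4, 6, 7, 8}
9 ∉ Sat(AX ((EF (crit ∧ ¬halt)) ∧ grant)) = {0, 1, 2, 4, 6, 7, 8}, so the formula does not hold at 9.

No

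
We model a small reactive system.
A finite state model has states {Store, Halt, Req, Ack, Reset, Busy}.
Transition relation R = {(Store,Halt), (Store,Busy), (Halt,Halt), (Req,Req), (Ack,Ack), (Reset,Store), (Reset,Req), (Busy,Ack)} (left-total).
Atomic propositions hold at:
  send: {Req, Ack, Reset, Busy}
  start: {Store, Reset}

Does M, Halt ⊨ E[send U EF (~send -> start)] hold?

Sat(~send) = {Store, Halt}
Sat(~send -> start) = {Store, Req, Ack, Reset, Busy}
EF (~send -> start): least fixpoint, start Z0 = {Store, Req, Ack, Reset, Busy}, add states with some successor in Z. Already a fixed point.
Sat(EF (~send -> start)) = {Store, Req, Ack, Reset, Busy}
E[send U EF (~send -> start)]: least fixpoint, start Z0 = Sat(EF (~send -> start)) = {Store, Req, Ack, Reset, Busy}, add states in Sat(send) with some successor in Z. Already a fixed point.
Sat(E[send U EF (~send -> start)]) = {Store, Req, Ack, Reset, Busy}
Halt ∉ Sat(E[send U EF (~send -> start)]) = {Store, Req, Ack, Reset, Busy}, so the formula does not hold at Halt.

No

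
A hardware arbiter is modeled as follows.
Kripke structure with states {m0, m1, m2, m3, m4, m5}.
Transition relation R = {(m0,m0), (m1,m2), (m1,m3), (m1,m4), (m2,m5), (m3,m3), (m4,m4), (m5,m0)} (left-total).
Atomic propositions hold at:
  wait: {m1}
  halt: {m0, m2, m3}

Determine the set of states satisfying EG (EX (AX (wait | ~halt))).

{m1, m4}

Sat(~halt) = {m1, m4, m5}
Sat(wait | ~halt) = {m1, m4, m5}
Sat(AX (wait | ~halt)) = {s : every successor in {m1, m4, m5}} = {m2, m4}
Sat(EX (AX (wait | ~halt))) = {s : some successor in {m2, m4}} = {m1, m4}
EG (EX (AX (wait | ~halt))): greatest fixpoint, start Z0 = {m1, m4}, keep only states in Sat with some successor in Z. Already a fixed point.
Sat(EG (EX (AX (wait | ~halt)))) = {m1, m4}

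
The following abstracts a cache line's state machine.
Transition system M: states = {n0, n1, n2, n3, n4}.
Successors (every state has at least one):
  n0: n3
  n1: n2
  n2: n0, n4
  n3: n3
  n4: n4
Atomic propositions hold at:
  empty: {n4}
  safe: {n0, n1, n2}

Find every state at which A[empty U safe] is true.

A[empty U safe]: least fixpoint, start Z0 = Sat(safe) = {n0, n1, n2}, add states in Sat(empty) with every successor in Z. Already a fixed point.
Sat(A[empty U safe]) = {n0, n1, n2}

{n0, n1, n2}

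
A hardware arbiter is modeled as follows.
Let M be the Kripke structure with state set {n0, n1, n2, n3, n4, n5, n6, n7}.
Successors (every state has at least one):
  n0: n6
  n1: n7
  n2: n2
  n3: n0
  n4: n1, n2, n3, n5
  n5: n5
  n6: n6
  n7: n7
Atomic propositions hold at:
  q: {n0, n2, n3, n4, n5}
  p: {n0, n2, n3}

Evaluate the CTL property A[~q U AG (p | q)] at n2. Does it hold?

Yes

Sat(~q) = {n1, n6, n7}
Sat(p | q) = {n0, n2, n3, n4, n5}
AG (p | q): greatest fixpoint, start Z0 = {n0, n2, n3, n4, n5}, keep only states in Sat with every successor in Z. Z1 = {n2, n3, n5}; Z2 = {n2, n5}; fixed.
Sat(AG (p | q)) = {n2, n5}
A[~q U AG (p | q)]: least fixpoint, start Z0 = Sat(AG (p | q)) = {n2, n5}, add states in Sat(~q) with every successor in Z. Already a fixed point.
Sat(A[~q U AG (p | q)]) = {n2, n5}
n2 ∈ Sat(A[~q U AG (p | q)]) = {n2, n5}, so the formula holds at n2.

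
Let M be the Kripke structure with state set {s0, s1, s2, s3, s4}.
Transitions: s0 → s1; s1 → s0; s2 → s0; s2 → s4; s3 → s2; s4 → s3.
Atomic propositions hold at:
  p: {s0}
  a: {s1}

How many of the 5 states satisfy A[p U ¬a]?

Sat(¬a) = {s0, s2, s3, s4}
A[p U ¬a]: least fixpoint, start Z0 = Sat(¬a) = {s0, s2, s3, s4}, add states in Sat(p) with every successor in Z. Already a fixed point.
Sat(A[p U ¬a]) = {s0, s2, s3, s4}
|Sat(A[p U ¬a])| = |{s0, s2, s3, s4}| = 4.

4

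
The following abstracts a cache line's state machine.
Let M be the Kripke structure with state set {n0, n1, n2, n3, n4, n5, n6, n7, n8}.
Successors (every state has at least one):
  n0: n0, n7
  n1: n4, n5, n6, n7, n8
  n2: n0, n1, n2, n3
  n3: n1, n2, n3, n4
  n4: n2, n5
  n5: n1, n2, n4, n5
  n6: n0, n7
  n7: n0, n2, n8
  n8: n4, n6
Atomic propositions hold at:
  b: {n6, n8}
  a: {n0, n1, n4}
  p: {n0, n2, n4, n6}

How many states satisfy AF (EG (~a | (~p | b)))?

8

Sat(~a) = {n2, n3, n5, n6, n7, n8}
Sat(~p) = {n1, n3, n5, n7, n8}
Sat(~p | b) = {n1, n3, n5, n6, n7, n8}
Sat(~a | (~p | b)) = {n1, n2, n3, n5, n6, n7, n8}
EG (~a | (~p | b)): greatest fixpoint, start Z0 = {n1, n2, n3, n5, n6, n7, n8}, keep only states in Sat with some successor in Z. Already a fixed point.
Sat(EG (~a | (~p | b))) = {n1, n2, n3, n5, n6, n7, n8}
AF (EG (~a | (~p | b))): least fixpoint, start Z0 = {n1, n2, n3, n5, n6, n7, n8}, add states with every successor in Z. Z1 = {n1, n2, n3, n4, n5, n6, n7, n8}; fixed.
Sat(AF (EG (~a | (~p | b)))) = {n1, n2, n3, n4, n5, n6, n7, n8}
|Sat(AF (EG (~a | (~p | b))))| = |{n1, n2, n3, n4, n5, n6, n7, n8}| = 8.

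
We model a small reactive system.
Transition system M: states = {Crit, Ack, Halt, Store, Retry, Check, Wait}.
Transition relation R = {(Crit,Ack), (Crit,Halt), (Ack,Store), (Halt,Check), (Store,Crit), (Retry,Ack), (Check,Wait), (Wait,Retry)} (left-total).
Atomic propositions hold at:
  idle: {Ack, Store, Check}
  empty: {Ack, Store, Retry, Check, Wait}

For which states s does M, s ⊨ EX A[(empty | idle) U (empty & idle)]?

Sat(empty | idle) = {Ack, Store, Retry, Check, Wait}
Sat(empty & idle) = {Ack, Store, Check}
A[(empty | idle) U (empty & idle)]: least fixpoint, start Z0 = Sat((empty & idle)) = {Ack, Store, Check}, add states in Sat(empty | idle) with every successor in Z. Z1 = {Ack, Store, Retry, Check}; Z2 = {Ack, Store, Retry, Check, Wait}; fixed.
Sat(A[(empty | idle) U (empty & idle)]) = {Ack, Store, Retry, Check, Wait}
Sat(EX A[(empty | idle) U (empty & idle)]) = {s : some successor in {Ack, Store, Retry, Check, Wait}} = {Crit, Ack, Halt, Retry, Check, Wait}

{Crit, Ack, Halt, Retry, Check, Wait}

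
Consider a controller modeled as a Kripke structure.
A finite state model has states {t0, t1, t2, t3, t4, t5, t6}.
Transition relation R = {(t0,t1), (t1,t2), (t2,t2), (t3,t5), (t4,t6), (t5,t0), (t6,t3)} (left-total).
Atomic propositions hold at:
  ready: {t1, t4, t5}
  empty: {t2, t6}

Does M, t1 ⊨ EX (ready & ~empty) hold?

No

Sat(~empty) = {t0, t1, t3, t4, t5}
Sat(ready & ~empty) = {t1, t4, t5}
Sat(EX (ready & ~empty)) = {s : some successor in {t1, t4, t5}} = {t0, t3}
t1 ∉ Sat(EX (ready & ~empty)) = {t0, t3}, so the formula does not hold at t1.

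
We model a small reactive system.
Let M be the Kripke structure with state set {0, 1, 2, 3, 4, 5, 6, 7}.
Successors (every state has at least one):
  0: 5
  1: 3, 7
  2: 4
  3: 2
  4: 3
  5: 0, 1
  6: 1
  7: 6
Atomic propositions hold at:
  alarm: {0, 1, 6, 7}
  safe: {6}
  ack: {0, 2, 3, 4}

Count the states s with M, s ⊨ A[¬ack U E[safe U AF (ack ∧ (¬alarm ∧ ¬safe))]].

Sat(¬ack) = {1, 5, 6, 7}
Sat(¬alarm) = {2, 3, 4, 5}
Sat(¬safe) = {0, 1, 2, 3, 4, 5, 7}
Sat(¬alarm ∧ ¬safe) = {2, 3, 4, 5}
Sat(ack ∧ (¬alarm ∧ ¬safe)) = {2, 3, 4}
AF (ack ∧ (¬alarm ∧ ¬safe)): least fixpoint, start Z0 = {2, 3, 4}, add states with every successor in Z. Already a fixed point.
Sat(AF (ack ∧ (¬alarm ∧ ¬safe))) = {2, 3, 4}
E[safe U AF (ack ∧ (¬alarm ∧ ¬safe))]: least fixpoint, start Z0 = Sat(AF (ack ∧ (¬alarm ∧ ¬safe))) = {2, 3, 4}, add states in Sat(safe) with some successor in Z. Already a fixed point.
Sat(E[safe U AF (ack ∧ (¬alarm ∧ ¬safe))]) = {2, 3, 4}
A[¬ack U E[safe U AF (ack ∧ (¬alarm ∧ ¬safe))]]: least fixpoint, start Z0 = Sat(E[safe U AF (ack ∧ (¬alarm ∧ ¬safe))]) = {2, 3, 4}, add states in Sat(¬ack) with every successor in Z. Already a fixed point.
Sat(A[¬ack U E[safe U AF (ack ∧ (¬alarm ∧ ¬safe))]]) = {2, 3, 4}
|Sat(A[¬ack U E[safe U AF (ack ∧ (¬alarm ∧ ¬safe))]])| = |{2, 3, 4}| = 3.

3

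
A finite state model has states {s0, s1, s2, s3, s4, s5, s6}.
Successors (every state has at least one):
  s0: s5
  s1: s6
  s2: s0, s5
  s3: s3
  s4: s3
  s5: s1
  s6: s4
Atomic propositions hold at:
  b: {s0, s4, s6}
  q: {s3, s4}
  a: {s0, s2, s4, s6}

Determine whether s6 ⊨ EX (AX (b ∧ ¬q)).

No

Sat(¬q) = {s0, s1, s2, s5, s6}
Sat(b ∧ ¬q) = {s0, s6}
Sat(AX (b ∧ ¬q)) = {s : every successor in {s0, s6}} = {s1}
Sat(EX (AX (b ∧ ¬q))) = {s : some successor in {s1}} = {s5}
s6 ∉ Sat(EX (AX (b ∧ ¬q))) = {s5}, so the formula does not hold at s6.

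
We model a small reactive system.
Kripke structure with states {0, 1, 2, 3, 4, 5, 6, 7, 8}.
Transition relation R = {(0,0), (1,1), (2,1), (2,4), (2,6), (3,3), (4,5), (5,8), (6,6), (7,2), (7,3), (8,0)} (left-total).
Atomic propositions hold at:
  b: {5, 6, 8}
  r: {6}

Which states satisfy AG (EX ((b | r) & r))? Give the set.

Sat(b | r) = {5, 6, 8}
Sat((b | r) & r) = {6}
Sat(EX ((b | r) & r)) = {s : some successor in {6}} = {2, 6}
AG (EX ((b | r) & r)): greatest fixpoint, start Z0 = {2, 6}, keep only states in Sat with every successor in Z. Z1 = {6}; fixed.
Sat(AG (EX ((b | r) & r))) = {6}

{6}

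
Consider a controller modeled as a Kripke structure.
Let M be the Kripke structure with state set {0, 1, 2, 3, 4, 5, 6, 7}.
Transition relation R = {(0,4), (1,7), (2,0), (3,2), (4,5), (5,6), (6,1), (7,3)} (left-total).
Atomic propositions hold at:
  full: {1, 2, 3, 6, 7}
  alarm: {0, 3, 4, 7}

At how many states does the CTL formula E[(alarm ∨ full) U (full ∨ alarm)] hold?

Sat(alarm ∨ full) = {0, 1, 2, 3, 4, 6, 7}
Sat(full ∨ alarm) = {0, 1, 2, 3, 4, 6, 7}
E[(alarm ∨ full) U (full ∨ alarm)]: least fixpoint, start Z0 = Sat((full ∨ alarm)) = {0, 1, 2, 3, 4, 6, 7}, add states in Sat(alarm ∨ full) with some successor in Z. Already a fixed point.
Sat(E[(alarm ∨ full) U (full ∨ alarm)]) = {0, 1, 2, 3, 4, 6, 7}
|Sat(E[(alarm ∨ full) U (full ∨ alarm)])| = |{0, 1, 2, 3, 4, 6, 7}| = 7.

7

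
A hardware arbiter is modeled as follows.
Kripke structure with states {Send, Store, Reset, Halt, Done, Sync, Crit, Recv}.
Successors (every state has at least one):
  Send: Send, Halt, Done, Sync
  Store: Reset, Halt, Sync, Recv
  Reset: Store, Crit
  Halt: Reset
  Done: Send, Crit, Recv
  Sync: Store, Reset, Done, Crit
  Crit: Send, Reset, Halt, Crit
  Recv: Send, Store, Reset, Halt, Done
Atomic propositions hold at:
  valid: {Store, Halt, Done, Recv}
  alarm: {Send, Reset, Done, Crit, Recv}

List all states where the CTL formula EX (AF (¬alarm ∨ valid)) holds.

Sat(¬alarm) = {Store, Halt, Sync}
Sat(¬alarm ∨ valid) = {Store, Halt, Done, Sync, Recv}
AF (¬alarm ∨ valid): least fixpoint, start Z0 = {Store, Halt, Done, Sync, Recv}, add states with every successor in Z. Already a fixed point.
Sat(AF (¬alarm ∨ valid)) = {Store, Halt, Done, Sync, Recv}
Sat(EX (AF (¬alarm ∨ valid))) = {s : some successor in {Store, Halt, Done, Sync, Recv}} = {Send, Store, Reset, Done, Sync, Crit, Recv}

{Send, Store, Reset, Done, Sync, Crit, Recv}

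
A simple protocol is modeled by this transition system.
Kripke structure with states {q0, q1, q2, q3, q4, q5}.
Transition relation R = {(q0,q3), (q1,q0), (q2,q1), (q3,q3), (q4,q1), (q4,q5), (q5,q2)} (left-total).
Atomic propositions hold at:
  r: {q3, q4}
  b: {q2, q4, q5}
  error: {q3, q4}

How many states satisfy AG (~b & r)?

Sat(~b) = {q0, q1, q3}
Sat(~b & r) = {q3}
AG (~b & r): greatest fixpoint, start Z0 = {q3}, keep only states in Sat with every successor in Z. Already a fixed point.
Sat(AG (~b & r)) = {q3}
|Sat(AG (~b & r))| = |{q3}| = 1.

1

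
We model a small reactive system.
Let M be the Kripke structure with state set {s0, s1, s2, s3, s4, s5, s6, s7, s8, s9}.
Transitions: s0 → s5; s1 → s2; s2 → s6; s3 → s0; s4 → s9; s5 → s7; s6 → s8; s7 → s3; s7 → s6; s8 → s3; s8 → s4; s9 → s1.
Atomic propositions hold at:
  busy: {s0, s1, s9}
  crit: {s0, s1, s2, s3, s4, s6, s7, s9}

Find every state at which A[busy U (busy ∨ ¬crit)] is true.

{s0, s1, s5, s8, s9}

Sat(¬crit) = {s5, s8}
Sat(busy ∨ ¬crit) = {s0, s1, s5, s8, s9}
A[busy U (busy ∨ ¬crit)]: least fixpoint, start Z0 = Sat((busy ∨ ¬crit)) = {s0, s1, s5, s8, s9}, add states in Sat(busy) with every successor in Z. Already a fixed point.
Sat(A[busy U (busy ∨ ¬crit)]) = {s0, s1, s5, s8, s9}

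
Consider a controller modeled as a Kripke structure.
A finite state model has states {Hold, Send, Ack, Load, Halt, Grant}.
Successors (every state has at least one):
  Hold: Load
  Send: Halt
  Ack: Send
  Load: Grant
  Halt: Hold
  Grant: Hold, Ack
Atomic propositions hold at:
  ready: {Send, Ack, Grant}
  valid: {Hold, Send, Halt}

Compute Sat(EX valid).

Sat(EX valid) = {s : some successor in {Hold, Send, Halt}} = {Send, Ack, Halt, Grant}

{Send, Ack, Halt, Grant}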